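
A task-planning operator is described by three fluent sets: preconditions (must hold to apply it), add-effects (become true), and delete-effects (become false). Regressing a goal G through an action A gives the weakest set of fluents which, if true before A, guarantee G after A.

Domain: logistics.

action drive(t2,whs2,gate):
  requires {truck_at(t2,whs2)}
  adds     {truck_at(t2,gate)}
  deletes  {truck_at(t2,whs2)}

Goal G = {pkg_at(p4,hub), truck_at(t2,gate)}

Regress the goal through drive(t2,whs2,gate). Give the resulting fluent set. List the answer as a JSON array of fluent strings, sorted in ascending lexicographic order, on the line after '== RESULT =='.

Regress:
  G ∩ del = {}  (empty — regression defined)
  G \ add = {pkg_at(p4,hub), truck_at(t2,gate)} \ {truck_at(t2,gate)} = {pkg_at(p4,hub)}
  ∪ pre   = {pkg_at(p4,hub)} ∪ {truck_at(t2,whs2)}
          = {pkg_at(p4,hub), truck_at(t2,whs2)}

== RESULT ==
["pkg_at(p4,hub)", "truck_at(t2,whs2)"]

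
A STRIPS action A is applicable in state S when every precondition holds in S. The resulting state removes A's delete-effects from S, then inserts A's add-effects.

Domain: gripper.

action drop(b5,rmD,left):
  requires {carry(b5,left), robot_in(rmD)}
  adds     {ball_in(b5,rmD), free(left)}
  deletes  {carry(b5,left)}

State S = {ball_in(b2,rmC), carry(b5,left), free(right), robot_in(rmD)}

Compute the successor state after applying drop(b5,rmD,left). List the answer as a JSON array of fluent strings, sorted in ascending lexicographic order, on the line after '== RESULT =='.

Progress:
  pre ⊆ S: {carry(b5,left), robot_in(rmD)} ⊆ S  — applicable
  S \ del = {ball_in(b2,rmC), free(right), robot_in(rmD)}
  ∪ add   = {ball_in(b2,rmC), ball_in(b5,rmD), free(left), free(right), robot_in(rmD)}

== RESULT ==
["ball_in(b2,rmC)", "ball_in(b5,rmD)", "free(left)", "free(right)", "robot_in(rmD)"]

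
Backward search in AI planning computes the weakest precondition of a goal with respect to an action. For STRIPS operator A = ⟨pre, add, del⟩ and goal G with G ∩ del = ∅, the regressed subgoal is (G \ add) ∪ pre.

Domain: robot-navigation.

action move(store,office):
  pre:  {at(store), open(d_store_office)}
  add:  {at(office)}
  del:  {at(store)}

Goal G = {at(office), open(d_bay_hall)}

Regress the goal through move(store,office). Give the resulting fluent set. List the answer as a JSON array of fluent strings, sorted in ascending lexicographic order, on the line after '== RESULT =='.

Regress:
  G ∩ del = {}  (empty — regression defined)
  G \ add = {at(office), open(d_bay_hall)} \ {at(office)} = {open(d_bay_hall)}
  ∪ pre   = {open(d_bay_hall)} ∪ {at(store), open(d_store_office)}
          = {at(store), open(d_bay_hall), open(d_store_office)}

== RESULT ==
["at(store)", "open(d_bay_hall)", "open(d_store_office)"]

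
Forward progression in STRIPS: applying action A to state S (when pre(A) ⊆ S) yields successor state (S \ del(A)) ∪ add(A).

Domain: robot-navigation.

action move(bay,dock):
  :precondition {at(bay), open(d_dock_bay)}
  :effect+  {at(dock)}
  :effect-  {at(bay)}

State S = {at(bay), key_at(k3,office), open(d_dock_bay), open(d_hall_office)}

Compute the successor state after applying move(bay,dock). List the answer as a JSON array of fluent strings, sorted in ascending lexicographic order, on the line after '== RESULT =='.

Progress:
  pre ⊆ S: {at(bay), open(d_dock_bay)} ⊆ S  — applicable
  S \ del = {key_at(k3,office), open(d_dock_bay), open(d_hall_office)}
  ∪ add   = {at(dock), key_at(k3,office), open(d_dock_bay), open(d_hall_office)}

== RESULT ==
["at(dock)", "key_at(k3,office)", "open(d_dock_bay)", "open(d_hall_office)"]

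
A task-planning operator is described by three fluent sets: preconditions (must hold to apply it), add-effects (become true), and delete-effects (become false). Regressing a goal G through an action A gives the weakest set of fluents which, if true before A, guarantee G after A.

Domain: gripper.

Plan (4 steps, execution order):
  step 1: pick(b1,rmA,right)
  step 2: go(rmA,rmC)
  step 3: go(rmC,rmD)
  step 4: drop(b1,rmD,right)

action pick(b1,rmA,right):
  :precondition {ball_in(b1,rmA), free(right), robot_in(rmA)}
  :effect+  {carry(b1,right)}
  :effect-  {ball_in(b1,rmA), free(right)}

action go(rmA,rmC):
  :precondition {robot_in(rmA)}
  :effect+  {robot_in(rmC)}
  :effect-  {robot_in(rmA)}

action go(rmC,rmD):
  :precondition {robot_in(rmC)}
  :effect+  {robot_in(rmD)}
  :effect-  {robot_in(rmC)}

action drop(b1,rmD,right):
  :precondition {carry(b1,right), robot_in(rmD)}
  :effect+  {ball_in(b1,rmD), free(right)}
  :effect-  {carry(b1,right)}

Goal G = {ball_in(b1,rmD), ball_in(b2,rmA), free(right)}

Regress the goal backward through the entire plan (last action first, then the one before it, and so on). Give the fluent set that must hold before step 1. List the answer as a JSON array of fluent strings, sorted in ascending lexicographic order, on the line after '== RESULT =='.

Work backward from the goal:
  through step 4 (drop(b1,rmD,right)): drop {ball_in(b1,rmD), free(right)}, keep {ball_in(b2,rmA)}, require {carry(b1,right), robot_in(rmD)}
    → {ball_in(b2,rmA), carry(b1,right), robot_in(rmD)}
  through step 3 (go(rmC,rmD)): drop {robot_in(rmD)}, keep {ball_in(b2,rmA), carry(b1,right)}, require {robot_in(rmC)}
    → {ball_in(b2,rmA), carry(b1,right), robot_in(rmC)}
  through step 2 (go(rmA,rmC)): drop {robot_in(rmC)}, keep {ball_in(b2,rmA), carry(b1,right)}, require {robot_in(rmA)}
    → {ball_in(b2,rmA), carry(b1,right), robot_in(rmA)}
  through step 1 (pick(b1,rmA,right)): drop {carry(b1,right)}, keep {ball_in(b2,rmA), robot_in(rmA)}, require {ball_in(b1,rmA), free(right), robot_in(rmA)}
    → {ball_in(b1,rmA), ball_in(b2,rmA), free(right), robot_in(rmA)}

== RESULT ==
["ball_in(b1,rmA)", "ball_in(b2,rmA)", "free(right)", "robot_in(rmA)"]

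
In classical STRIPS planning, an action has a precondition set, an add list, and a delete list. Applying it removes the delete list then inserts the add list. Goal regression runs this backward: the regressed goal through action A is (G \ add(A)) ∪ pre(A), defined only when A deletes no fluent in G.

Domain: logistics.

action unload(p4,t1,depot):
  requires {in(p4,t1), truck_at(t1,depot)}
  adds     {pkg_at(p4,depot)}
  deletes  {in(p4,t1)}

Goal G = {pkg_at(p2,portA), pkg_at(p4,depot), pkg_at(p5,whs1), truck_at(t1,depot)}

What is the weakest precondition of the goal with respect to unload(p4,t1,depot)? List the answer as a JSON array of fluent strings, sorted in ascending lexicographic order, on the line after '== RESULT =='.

Regress:
  G ∩ del = {}  (empty — regression defined)
  G \ add = {pkg_at(p2,portA), pkg_at(p4,depot), pkg_at(p5,whs1), truck_at(t1,depot)} \ {pkg_at(p4,depot)} = {pkg_at(p2,portA), pkg_at(p5,whs1), truck_at(t1,depot)}
  ∪ pre   = {pkg_at(p2,portA), pkg_at(p5,whs1), truck_at(t1,depot)} ∪ {in(p4,t1), truck_at(t1,depot)}
          = {in(p4,t1), pkg_at(p2,portA), pkg_at(p5,whs1), truck_at(t1,depot)}

== RESULT ==
["in(p4,t1)", "pkg_at(p2,portA)", "pkg_at(p5,whs1)", "truck_at(t1,depot)"]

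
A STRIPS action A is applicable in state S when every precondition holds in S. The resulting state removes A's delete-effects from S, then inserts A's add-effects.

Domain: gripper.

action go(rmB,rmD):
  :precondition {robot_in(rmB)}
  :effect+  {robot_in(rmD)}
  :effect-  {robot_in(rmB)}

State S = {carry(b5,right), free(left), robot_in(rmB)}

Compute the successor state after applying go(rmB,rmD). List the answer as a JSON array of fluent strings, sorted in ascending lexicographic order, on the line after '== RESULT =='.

Compute (S \ del) ∪ add:
  pre ⊆ S: {robot_in(rmB)} ⊆ S  — applicable
  S \ del = {carry(b5,right), free(left)}
  ∪ add   = {carry(b5,right), free(left), robot_in(rmD)}

== RESULT ==
["carry(b5,right)", "free(left)", "robot_in(rmD)"]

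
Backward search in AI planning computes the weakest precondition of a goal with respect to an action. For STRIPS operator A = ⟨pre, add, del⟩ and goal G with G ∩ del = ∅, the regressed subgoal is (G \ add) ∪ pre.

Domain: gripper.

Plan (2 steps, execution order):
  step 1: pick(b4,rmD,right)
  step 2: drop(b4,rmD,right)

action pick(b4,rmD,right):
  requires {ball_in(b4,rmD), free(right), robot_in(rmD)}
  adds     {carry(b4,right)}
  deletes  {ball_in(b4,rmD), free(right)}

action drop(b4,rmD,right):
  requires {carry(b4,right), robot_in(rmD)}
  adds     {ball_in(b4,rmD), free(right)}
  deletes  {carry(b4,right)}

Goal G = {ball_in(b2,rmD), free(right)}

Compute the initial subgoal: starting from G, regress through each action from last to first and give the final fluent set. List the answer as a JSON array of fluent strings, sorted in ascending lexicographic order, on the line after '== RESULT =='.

Work backward from the goal:
  through step 2 (drop(b4,rmD,right)): drop {free(right)}, keep {ball_in(b2,rmD)}, require {carry(b4,right), robot_in(rmD)}
    → {ball_in(b2,rmD), carry(b4,right), robot_in(rmD)}
  through step 1 (pick(b4,rmD,right)): drop {carry(b4,right)}, keep {ball_in(b2,rmD), robot_in(rmD)}, require {ball_in(b4,rmD), free(right), robot_in(rmD)}
    → {ball_in(b2,rmD), ball_in(b4,rmD), free(right), robot_in(rmD)}

== RESULT ==
["ball_in(b2,rmD)", "ball_in(b4,rmD)", "free(right)", "robot_in(rmD)"]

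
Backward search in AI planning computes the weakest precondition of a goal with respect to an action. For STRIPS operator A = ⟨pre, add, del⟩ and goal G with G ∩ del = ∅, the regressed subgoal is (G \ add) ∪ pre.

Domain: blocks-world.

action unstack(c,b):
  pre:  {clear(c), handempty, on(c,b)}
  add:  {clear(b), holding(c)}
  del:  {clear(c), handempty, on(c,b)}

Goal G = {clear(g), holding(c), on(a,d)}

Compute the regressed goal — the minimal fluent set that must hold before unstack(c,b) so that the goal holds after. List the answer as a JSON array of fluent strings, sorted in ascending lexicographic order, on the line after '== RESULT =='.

Regress:
  G ∩ del = {}  (empty — regression defined)
  G \ add = {clear(g), holding(c), on(a,d)} \ {clear(b), holding(c)} = {clear(g), on(a,d)}
  ∪ pre   = {clear(g), on(a,d)} ∪ {clear(c), handempty, on(c,b)}
          = {clear(c), clear(g), handempty, on(a,d), on(c,b)}

== RESULT ==
["clear(c)", "clear(g)", "handempty", "on(a,d)", "on(c,b)"]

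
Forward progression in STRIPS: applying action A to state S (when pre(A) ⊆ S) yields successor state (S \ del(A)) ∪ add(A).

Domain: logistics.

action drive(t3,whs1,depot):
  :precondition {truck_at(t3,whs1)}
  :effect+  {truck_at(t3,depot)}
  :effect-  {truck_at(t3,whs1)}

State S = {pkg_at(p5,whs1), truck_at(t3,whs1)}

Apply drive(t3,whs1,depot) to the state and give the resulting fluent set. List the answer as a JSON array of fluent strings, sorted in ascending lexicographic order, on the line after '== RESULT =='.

Progress:
  pre ⊆ S: {truck_at(t3,whs1)} ⊆ S  — applicable
  S \ del = {pkg_at(p5,whs1)}
  ∪ add   = {pkg_at(p5,whs1), truck_at(t3,depot)}

== RESULT ==
["pkg_at(p5,whs1)", "truck_at(t3,depot)"]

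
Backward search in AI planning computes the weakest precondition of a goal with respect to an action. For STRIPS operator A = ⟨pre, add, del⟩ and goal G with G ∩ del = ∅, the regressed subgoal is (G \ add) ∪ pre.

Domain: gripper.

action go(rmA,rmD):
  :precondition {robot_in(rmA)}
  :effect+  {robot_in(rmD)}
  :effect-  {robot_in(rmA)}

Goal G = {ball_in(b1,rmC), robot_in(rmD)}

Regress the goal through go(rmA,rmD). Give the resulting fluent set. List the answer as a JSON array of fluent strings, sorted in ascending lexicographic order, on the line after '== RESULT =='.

Compute (G \ add) ∪ pre:
  G ∩ del = {}  (empty — regression defined)
  G \ add = {ball_in(b1,rmC), robot_in(rmD)} \ {robot_in(rmD)} = {ball_in(b1,rmC)}
  ∪ pre   = {ball_in(b1,rmC)} ∪ {robot_in(rmA)}
          = {ball_in(b1,rmC), robot_in(rmA)}

== RESULT ==
["ball_in(b1,rmC)", "robot_in(rmA)"]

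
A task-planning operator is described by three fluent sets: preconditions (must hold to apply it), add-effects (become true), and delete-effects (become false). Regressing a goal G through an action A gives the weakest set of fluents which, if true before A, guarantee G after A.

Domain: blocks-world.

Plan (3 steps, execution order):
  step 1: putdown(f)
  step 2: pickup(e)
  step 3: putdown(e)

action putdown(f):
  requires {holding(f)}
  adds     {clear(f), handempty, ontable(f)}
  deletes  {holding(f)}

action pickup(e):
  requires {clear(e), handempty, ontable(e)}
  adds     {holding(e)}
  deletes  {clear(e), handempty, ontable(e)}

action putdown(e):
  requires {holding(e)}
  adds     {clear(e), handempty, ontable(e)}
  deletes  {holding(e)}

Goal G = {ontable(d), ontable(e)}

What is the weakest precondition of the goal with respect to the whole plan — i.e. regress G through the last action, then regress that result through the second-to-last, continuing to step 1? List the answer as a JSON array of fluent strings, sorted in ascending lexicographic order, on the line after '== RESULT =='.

Regress step by step:
  through step 3 (putdown(e)): drop {ontable(e)}, keep {ontable(d)}, require {holding(e)}
    → {holding(e), ontable(d)}
  through step 2 (pickup(e)): drop {holding(e)}, keep {ontable(d)}, require {clear(e), handempty, ontable(e)}
    → {clear(e), handempty, ontable(d), ontable(e)}
  through step 1 (putdown(f)): drop {handempty}, keep {clear(e), ontable(d), ontable(e)}, require {holding(f)}
    → {clear(e), holding(f), ontable(d), ontable(e)}

== RESULT ==
["clear(e)", "holding(f)", "ontable(d)", "ontable(e)"]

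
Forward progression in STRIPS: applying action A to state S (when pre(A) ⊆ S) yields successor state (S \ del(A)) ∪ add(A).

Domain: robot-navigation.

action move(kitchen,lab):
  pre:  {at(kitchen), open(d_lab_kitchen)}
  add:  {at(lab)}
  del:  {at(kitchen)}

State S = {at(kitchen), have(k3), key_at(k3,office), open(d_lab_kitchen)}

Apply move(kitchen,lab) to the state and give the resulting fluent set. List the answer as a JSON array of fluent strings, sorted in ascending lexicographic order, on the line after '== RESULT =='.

Compute (S \ del) ∪ add:
  pre ⊆ S: {at(kitchen), open(d_lab_kitchen)} ⊆ S  — applicable
  S \ del = {have(k3), key_at(k3,office), open(d_lab_kitchen)}
  ∪ add   = {at(lab), have(k3), key_at(k3,office), open(d_lab_kitchen)}

== RESULT ==
["at(lab)", "have(k3)", "key_at(k3,office)", "open(d_lab_kitchen)"]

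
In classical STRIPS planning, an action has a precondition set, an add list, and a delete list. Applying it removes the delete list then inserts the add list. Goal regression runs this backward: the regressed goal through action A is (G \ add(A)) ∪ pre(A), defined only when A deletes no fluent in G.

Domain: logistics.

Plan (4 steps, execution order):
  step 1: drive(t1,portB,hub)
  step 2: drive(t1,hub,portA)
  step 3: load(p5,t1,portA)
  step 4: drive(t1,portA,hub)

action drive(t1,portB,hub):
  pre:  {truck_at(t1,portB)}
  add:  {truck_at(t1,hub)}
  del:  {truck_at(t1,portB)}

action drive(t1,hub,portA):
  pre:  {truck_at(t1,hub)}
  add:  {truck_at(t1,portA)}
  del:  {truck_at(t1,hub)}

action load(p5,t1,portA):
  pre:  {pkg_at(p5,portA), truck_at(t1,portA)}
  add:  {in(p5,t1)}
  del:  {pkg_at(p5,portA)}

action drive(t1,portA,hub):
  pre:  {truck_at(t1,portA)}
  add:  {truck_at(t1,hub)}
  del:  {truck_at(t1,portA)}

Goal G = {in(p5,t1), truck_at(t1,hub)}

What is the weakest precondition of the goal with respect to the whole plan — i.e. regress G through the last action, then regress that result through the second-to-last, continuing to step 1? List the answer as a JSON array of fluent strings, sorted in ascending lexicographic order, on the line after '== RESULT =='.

Work backward from the goal:
  through step 4 (drive(t1,portA,hub)): drop {truck_at(t1,hub)}, keep {in(p5,t1)}, require {truck_at(t1,portA)}
    → {in(p5,t1), truck_at(t1,portA)}
  through step 3 (load(p5,t1,portA)): drop {in(p5,t1)}, keep {truck_at(t1,portA)}, require {pkg_at(p5,portA), truck_at(t1,portA)}
    → {pkg_at(p5,portA), truck_at(t1,portA)}
  through step 2 (drive(t1,hub,portA)): drop {truck_at(t1,portA)}, keep {pkg_at(p5,portA)}, require {truck_at(t1,hub)}
    → {pkg_at(p5,portA), truck_at(t1,hub)}
  through step 1 (drive(t1,portB,hub)): drop {truck_at(t1,hub)}, keep {pkg_at(p5,portA)}, require {truck_at(t1,portB)}
    → {pkg_at(p5,portA), truck_at(t1,portB)}

== RESULT ==
["pkg_at(p5,portA)", "truck_at(t1,portB)"]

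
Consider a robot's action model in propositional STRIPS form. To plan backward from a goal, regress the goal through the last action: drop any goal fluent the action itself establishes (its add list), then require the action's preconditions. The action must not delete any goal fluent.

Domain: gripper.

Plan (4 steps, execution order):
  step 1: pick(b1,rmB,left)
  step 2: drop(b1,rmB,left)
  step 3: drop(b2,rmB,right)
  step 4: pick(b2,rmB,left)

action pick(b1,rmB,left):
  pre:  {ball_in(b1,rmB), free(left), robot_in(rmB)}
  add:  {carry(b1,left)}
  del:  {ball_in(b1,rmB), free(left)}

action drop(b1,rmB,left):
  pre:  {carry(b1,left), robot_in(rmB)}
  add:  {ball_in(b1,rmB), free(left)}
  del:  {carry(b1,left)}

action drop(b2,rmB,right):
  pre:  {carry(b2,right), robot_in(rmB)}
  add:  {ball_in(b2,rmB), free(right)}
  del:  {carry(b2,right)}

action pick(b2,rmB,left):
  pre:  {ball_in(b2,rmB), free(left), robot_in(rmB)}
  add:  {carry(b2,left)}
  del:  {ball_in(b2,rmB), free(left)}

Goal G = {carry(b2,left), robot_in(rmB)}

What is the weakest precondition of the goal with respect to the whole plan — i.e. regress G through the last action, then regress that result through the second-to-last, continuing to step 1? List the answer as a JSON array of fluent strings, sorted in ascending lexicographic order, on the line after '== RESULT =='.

Regress step by step:
  through step 4 (pick(b2,rmB,left)): drop {carry(b2,left)}, keep {robot_in(rmB)}, require {ball_in(b2,rmB), free(left), robot_in(rmB)}
    → {ball_in(b2,rmB), free(left), robot_in(rmB)}
  through step 3 (drop(b2,rmB,right)): drop {ball_in(b2,rmB)}, keep {free(left), robot_in(rmB)}, require {carry(b2,right), robot_in(rmB)}
    → {carry(b2,right), free(left), robot_in(rmB)}
  through step 2 (drop(b1,rmB,left)): drop {free(left)}, keep {carry(b2,right), robot_in(rmB)}, require {carry(b1,left), robot_in(rmB)}
    → {carry(b1,left), carry(b2,right), robot_in(rmB)}
  through step 1 (pick(b1,rmB,left)): drop {carry(b1,left)}, keep {carry(b2,right), robot_in(rmB)}, require {ball_in(b1,rmB), free(left), robot_in(rmB)}
    → {ball_in(b1,rmB), carry(b2,right), free(left), robot_in(rmB)}

== RESULT ==
["ball_in(b1,rmB)", "carry(b2,right)", "free(left)", "robot_in(rmB)"]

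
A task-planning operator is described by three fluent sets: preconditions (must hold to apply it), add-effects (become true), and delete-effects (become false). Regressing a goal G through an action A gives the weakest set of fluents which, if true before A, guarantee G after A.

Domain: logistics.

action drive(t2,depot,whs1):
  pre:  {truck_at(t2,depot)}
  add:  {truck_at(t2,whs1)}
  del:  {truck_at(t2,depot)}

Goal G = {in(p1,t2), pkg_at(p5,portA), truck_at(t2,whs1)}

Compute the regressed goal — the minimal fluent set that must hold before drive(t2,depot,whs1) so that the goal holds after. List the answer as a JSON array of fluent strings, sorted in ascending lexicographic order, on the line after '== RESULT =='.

Compute (G \ add) ∪ pre:
  G ∩ del = {}  (empty — regression defined)
  G \ add = {in(p1,t2), pkg_at(p5,portA), truck_at(t2,whs1)} \ {truck_at(t2,whs1)} = {in(p1,t2), pkg_at(p5,portA)}
  ∪ pre   = {in(p1,t2), pkg_at(p5,portA)} ∪ {truck_at(t2,depot)}
          = {in(p1,t2), pkg_at(p5,portA), truck_at(t2,depot)}

== RESULT ==
["in(p1,t2)", "pkg_at(p5,portA)", "truck_at(t2,depot)"]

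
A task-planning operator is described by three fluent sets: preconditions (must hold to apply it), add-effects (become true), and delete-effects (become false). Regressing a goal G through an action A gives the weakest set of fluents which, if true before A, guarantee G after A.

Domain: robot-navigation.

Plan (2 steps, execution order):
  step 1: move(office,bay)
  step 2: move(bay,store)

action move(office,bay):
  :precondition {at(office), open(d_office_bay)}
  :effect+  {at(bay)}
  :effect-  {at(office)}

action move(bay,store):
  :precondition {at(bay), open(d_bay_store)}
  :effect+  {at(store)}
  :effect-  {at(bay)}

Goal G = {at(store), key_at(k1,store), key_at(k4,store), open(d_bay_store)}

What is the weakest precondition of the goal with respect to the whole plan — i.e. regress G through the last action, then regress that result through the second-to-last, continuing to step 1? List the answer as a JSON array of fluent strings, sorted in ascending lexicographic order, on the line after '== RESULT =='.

Regress step by step:
  through step 2 (move(bay,store)): drop {at(store)}, keep {key_at(k1,store), key_at(k4,store), open(d_bay_store)}, require {at(bay), open(d_bay_store)}
    → {at(bay), key_at(k1,store), key_at(k4,store), open(d_bay_store)}
  through step 1 (move(office,bay)): drop {at(bay)}, keep {key_at(k1,store), key_at(k4,store), open(d_bay_store)}, require {at(office), open(d_office_bay)}
    → {at(office), key_at(k1,store), key_at(k4,store), open(d_bay_store), open(d_office_bay)}

== RESULT ==
["at(office)", "key_at(k1,store)", "key_at(k4,store)", "open(d_bay_store)", "open(d_office_bay)"]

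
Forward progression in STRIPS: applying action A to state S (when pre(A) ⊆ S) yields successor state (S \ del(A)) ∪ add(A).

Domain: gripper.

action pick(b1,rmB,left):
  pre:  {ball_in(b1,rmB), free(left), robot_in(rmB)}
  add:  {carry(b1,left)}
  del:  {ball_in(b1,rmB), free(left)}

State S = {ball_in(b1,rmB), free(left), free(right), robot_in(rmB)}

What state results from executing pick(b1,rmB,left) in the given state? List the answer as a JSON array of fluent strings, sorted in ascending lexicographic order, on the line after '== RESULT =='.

Compute (S \ del) ∪ add:
  pre ⊆ S: {ball_in(b1,rmB), free(left), robot_in(rmB)} ⊆ S  — applicable
  S \ del = {free(right), robot_in(rmB)}
  ∪ add   = {carry(b1,left), free(right), robot_in(rmB)}

== RESULT ==
["carry(b1,left)", "free(right)", "robot_in(rmB)"]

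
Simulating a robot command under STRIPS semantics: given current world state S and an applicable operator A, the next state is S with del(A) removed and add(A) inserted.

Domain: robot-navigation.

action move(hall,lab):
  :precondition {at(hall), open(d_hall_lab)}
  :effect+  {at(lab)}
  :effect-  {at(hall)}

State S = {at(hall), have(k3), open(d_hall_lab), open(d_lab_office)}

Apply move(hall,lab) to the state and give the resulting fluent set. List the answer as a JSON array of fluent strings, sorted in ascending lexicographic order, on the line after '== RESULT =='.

Progress:
  pre ⊆ S: {at(hall), open(d_hall_lab)} ⊆ S  — applicable
  S \ del = {have(k3), open(d_hall_lab), open(d_lab_office)}
  ∪ add   = {at(lab), have(k3), open(d_hall_lab), open(d_lab_office)}

== RESULT ==
["at(lab)", "have(k3)", "open(d_hall_lab)", "open(d_lab_office)"]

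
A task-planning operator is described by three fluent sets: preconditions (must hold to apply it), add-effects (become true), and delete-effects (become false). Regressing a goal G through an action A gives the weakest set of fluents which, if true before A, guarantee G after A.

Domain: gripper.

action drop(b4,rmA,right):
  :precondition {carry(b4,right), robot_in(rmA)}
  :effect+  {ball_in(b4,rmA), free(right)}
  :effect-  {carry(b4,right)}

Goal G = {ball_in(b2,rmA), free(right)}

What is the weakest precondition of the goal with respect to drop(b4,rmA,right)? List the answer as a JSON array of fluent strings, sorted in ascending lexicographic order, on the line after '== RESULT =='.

Regress:
  G ∩ del = {}  (empty — regression defined)
  G \ add = {ball_in(b2,rmA), free(right)} \ {ball_in(b4,rmA), free(right)} = {ball_in(b2,rmA)}
  ∪ pre   = {ball_in(b2,rmA)} ∪ {carry(b4,right), robot_in(rmA)}
          = {ball_in(b2,rmA), carry(b4,right), robot_in(rmA)}

== RESULT ==
["ball_in(b2,rmA)", "carry(b4,right)", "robot_in(rmA)"]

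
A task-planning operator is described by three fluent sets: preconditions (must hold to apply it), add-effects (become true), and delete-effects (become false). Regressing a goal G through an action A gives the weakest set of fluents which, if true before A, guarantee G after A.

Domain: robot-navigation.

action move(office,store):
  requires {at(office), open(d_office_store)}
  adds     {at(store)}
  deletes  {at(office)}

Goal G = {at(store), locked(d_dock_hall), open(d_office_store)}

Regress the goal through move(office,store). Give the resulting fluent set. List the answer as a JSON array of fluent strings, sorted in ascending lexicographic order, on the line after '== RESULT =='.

Regress:
  G ∩ del = {}  (empty — regression defined)
  G \ add = {at(store), locked(d_dock_hall), open(d_office_store)} \ {at(store)} = {locked(d_dock_hall), open(d_office_store)}
  ∪ pre   = {locked(d_dock_hall), open(d_office_store)} ∪ {at(office), open(d_office_store)}
          = {at(office), locked(d_dock_hall), open(d_office_store)}

== RESULT ==
["at(office)", "locked(d_dock_hall)", "open(d_office_store)"]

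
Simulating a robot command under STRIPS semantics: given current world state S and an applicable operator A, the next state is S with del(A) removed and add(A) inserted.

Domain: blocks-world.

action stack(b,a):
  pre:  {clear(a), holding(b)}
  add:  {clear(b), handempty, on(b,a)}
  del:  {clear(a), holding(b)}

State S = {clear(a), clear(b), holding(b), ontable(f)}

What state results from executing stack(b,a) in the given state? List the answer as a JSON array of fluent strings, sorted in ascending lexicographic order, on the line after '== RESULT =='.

Compute (S \ del) ∪ add:
  pre ⊆ S: {clear(a), holding(b)} ⊆ S  — applicable
  S \ del = {clear(b), ontable(f)}
  ∪ add   = {clear(b), handempty, on(b,a), ontable(f)}

== RESULT ==
["clear(b)", "handempty", "on(b,a)", "ontable(f)"]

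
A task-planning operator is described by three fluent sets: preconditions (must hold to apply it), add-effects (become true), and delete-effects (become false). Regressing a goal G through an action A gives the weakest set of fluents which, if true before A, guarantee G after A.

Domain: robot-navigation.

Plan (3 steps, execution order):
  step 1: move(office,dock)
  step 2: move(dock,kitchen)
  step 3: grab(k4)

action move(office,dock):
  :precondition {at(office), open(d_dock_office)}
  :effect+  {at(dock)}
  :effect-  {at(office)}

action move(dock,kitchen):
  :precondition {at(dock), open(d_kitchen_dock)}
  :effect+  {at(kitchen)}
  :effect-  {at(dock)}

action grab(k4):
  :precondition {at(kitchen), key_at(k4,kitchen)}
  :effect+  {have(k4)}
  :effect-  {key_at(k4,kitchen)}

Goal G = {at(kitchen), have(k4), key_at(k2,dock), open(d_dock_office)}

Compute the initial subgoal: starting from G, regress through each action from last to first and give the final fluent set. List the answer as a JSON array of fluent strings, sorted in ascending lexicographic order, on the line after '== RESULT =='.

Work backward from the goal:
  through step 3 (grab(k4)): drop {have(k4)}, keep {at(kitchen), key_at(k2,dock), open(d_dock_office)}, require {at(kitchen), key_at(k4,kitchen)}
    → {at(kitchen), key_at(k2,dock), key_at(k4,kitchen), open(d_dock_office)}
  through step 2 (move(dock,kitchen)): drop {at(kitchen)}, keep {key_at(k2,dock), key_at(k4,kitchen), open(d_dock_office)}, require {at(dock), open(d_kitchen_dock)}
    → {at(dock), key_at(k2,dock), key_at(k4,kitchen), open(d_dock_office), open(d_kitchen_dock)}
  through step 1 (move(office,dock)): drop {at(dock)}, keep {key_at(k2,dock), key_at(k4,kitchen), open(d_dock_office), open(d_kitchen_dock)}, require {at(office), open(d_dock_office)}
    → {at(office), key_at(k2,dock), key_at(k4,kitchen), open(d_dock_office), open(d_kitchen_dock)}

== RESULT ==
["at(office)", "key_at(k2,dock)", "key_at(k4,kitchen)", "open(d_dock_office)", "open(d_kitchen_dock)"]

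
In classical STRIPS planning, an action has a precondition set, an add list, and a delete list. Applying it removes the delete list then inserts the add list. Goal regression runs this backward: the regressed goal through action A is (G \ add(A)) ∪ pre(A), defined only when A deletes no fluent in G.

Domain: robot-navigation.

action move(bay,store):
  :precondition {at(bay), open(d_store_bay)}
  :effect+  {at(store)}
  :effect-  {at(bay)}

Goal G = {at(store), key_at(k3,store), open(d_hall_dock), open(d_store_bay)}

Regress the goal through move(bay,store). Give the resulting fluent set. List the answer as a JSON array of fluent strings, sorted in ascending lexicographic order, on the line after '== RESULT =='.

Regress:
  G ∩ del = {}  (empty — regression defined)
  G \ add = {at(store), key_at(k3,store), open(d_hall_dock), open(d_store_bay)} \ {at(store)} = {key_at(k3,store), open(d_hall_dock), open(d_store_bay)}
  ∪ pre   = {key_at(k3,store), open(d_hall_dock), open(d_store_bay)} ∪ {at(bay), open(d_store_bay)}
          = {at(bay), key_at(k3,store), open(d_hall_dock), open(d_store_bay)}

== RESULT ==
["at(bay)", "key_at(k3,store)", "open(d_hall_dock)", "open(d_store_bay)"]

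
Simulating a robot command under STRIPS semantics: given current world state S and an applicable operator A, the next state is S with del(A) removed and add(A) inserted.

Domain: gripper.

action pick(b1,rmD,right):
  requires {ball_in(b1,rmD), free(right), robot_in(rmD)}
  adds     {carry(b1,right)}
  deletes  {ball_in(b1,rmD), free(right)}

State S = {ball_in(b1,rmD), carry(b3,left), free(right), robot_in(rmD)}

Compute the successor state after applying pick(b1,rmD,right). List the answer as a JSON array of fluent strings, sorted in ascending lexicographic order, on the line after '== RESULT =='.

Compute (S \ del) ∪ add:
  pre ⊆ S: {ball_in(b1,rmD), free(right), robot_in(rmD)} ⊆ S  — applicable
  S \ del = {carry(b3,left), robot_in(rmD)}
  ∪ add   = {carry(b1,right), carry(b3,left), robot_in(rmD)}

== RESULT ==
["carry(b1,right)", "carry(b3,left)", "robot_in(rmD)"]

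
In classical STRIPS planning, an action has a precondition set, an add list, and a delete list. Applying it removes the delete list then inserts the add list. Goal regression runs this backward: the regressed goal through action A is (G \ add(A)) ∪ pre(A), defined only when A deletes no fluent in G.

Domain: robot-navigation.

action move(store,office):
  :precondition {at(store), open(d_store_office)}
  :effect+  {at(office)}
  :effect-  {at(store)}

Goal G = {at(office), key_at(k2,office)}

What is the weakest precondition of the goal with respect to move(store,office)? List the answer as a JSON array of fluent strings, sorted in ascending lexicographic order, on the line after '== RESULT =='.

Compute (G \ add) ∪ pre:
  G ∩ del = {}  (empty — regression defined)
  G \ add = {at(office), key_at(k2,office)} \ {at(office)} = {key_at(k2,office)}
  ∪ pre   = {key_at(k2,office)} ∪ {at(store), open(d_store_office)}
          = {at(store), key_at(k2,office), open(d_store_office)}

== RESULT ==
["at(store)", "key_at(k2,office)", "open(d_store_office)"]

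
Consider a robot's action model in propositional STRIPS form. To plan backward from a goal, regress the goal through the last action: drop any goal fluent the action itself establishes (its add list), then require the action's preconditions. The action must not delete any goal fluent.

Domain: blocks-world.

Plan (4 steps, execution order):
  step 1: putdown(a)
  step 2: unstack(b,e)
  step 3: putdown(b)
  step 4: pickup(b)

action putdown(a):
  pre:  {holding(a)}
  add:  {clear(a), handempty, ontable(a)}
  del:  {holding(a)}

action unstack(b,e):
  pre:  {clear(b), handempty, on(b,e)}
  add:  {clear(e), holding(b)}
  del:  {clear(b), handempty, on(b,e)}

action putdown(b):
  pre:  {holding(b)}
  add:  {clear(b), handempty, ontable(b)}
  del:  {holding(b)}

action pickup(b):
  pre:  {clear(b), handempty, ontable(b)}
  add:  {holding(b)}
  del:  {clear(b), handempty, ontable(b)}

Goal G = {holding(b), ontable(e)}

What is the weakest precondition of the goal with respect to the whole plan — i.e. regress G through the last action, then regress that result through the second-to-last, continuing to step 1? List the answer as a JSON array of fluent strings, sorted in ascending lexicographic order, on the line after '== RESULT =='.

Work backward from the goal:
  through step 4 (pickup(b)): drop {holding(b)}, keep {ontable(e)}, require {clear(b), handempty, ontable(b)}
    → {clear(b), handempty, ontable(b), ontable(e)}
  through step 3 (putdown(b)): drop {clear(b), handempty, ontable(b)}, keep {ontable(e)}, require {holding(b)}
    → {holding(b), ontable(e)}
  through step 2 (unstack(b,e)): drop {holding(b)}, keep {ontable(e)}, require {clear(b), handempty, on(b,e)}
    → {clear(b), handempty, on(b,e), ontable(e)}
  through step 1 (putdown(a)): drop {handempty}, keep {clear(b), on(b,e), ontable(e)}, require {holding(a)}
    → {clear(b), holding(a), on(b,e), ontable(e)}

== RESULT ==
["clear(b)", "holding(a)", "on(b,e)", "ontable(e)"]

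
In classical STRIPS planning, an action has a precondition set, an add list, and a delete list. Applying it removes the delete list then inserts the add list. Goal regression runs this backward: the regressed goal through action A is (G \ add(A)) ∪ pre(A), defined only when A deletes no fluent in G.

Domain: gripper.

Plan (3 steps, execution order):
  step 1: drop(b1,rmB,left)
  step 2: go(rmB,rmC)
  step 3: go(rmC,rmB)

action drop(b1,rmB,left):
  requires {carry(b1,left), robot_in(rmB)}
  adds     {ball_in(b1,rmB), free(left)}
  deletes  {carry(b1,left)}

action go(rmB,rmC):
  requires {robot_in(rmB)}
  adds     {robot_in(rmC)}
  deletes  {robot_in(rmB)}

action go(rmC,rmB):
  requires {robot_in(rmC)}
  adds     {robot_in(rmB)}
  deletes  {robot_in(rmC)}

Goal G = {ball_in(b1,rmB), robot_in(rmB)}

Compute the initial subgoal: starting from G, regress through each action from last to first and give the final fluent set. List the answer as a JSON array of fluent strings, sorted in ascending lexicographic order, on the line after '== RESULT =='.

Regress step by step:
  through step 3 (go(rmC,rmB)): drop {robot_in(rmB)}, keep {ball_in(b1,rmB)}, require {robot_in(rmC)}
    → {ball_in(b1,rmB), robot_in(rmC)}
  through step 2 (go(rmB,rmC)): drop {robot_in(rmC)}, keep {ball_in(b1,rmB)}, require {robot_in(rmB)}
    → {ball_in(b1,rmB), robot_in(rmB)}
  through step 1 (drop(b1,rmB,left)): drop {ball_in(b1,rmB)}, keep {robot_in(rmB)}, require {carry(b1,left), robot_in(rmB)}
    → {carry(b1,left), robot_in(rmB)}

== RESULT ==
["carry(b1,left)", "robot_in(rmB)"]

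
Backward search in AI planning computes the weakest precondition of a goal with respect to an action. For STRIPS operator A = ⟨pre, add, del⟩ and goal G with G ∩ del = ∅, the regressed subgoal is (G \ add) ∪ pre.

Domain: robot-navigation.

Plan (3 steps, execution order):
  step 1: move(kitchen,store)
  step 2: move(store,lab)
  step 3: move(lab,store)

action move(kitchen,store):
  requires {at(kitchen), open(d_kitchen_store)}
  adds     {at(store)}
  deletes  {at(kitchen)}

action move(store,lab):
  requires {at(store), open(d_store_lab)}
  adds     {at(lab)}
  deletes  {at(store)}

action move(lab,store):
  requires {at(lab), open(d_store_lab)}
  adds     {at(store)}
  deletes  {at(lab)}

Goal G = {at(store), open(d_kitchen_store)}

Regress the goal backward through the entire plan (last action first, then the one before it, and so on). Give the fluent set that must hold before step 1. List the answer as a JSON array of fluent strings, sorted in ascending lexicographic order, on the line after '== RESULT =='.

Regress step by step:
  through step 3 (move(lab,store)): drop {at(store)}, keep {open(d_kitchen_store)}, require {at(lab), open(d_store_lab)}
    → {at(lab), open(d_kitchen_store), open(d_store_lab)}
  through step 2 (move(store,lab)): drop {at(lab)}, keep {open(d_kitchen_store), open(d_store_lab)}, require {at(store), open(d_store_lab)}
    → {at(store), open(d_kitchen_store), open(d_store_lab)}
  through step 1 (move(kitchen,store)): drop {at(store)}, keep {open(d_kitchen_store), open(d_store_lab)}, require {at(kitchen), open(d_kitchen_store)}
    → {at(kitchen), open(d_kitchen_store), open(d_store_lab)}

== RESULT ==
["at(kitchen)", "open(d_kitchen_store)", "open(d_store_lab)"]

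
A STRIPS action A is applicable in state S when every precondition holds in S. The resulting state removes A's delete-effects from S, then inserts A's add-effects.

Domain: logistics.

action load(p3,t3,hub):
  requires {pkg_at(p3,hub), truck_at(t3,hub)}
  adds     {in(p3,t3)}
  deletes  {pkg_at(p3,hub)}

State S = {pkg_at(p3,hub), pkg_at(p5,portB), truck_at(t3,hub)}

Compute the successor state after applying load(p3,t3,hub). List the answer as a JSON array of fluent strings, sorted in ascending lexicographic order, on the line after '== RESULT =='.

Compute (S \ del) ∪ add:
  pre ⊆ S: {pkg_at(p3,hub), truck_at(t3,hub)} ⊆ S  — applicable
  S \ del = {pkg_at(p5,portB), truck_at(t3,hub)}
  ∪ add   = {in(p3,t3), pkg_at(p5,portB), truck_at(t3,hub)}

== RESULT ==
["in(p3,t3)", "pkg_at(p5,portB)", "truck_at(t3,hub)"]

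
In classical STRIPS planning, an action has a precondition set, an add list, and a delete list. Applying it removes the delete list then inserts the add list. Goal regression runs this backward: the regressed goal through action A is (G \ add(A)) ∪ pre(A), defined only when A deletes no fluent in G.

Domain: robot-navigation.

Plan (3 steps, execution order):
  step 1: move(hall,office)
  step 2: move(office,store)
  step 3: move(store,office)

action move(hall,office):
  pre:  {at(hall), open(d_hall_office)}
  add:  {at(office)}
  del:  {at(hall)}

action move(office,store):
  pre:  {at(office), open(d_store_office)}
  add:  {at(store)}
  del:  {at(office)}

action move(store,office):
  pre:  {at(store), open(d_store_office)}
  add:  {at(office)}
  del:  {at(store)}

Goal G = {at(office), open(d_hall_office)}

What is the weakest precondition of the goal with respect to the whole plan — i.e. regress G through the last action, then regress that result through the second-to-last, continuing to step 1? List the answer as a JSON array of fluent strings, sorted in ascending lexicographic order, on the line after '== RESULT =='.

Work backward from the goal:
  through step 3 (move(store,office)): drop {at(office)}, keep {open(d_hall_office)}, require {at(store), open(d_store_office)}
    → {at(store), open(d_hall_office), open(d_store_office)}
  through step 2 (move(office,store)): drop {at(store)}, keep {open(d_hall_office), open(d_store_office)}, require {at(office), open(d_store_office)}
    → {at(office), open(d_hall_office), open(d_store_office)}
  through step 1 (move(hall,office)): drop {at(office)}, keep {open(d_hall_office), open(d_store_office)}, require {at(hall), open(d_hall_office)}
    → {at(hall), open(d_hall_office), open(d_store_office)}

== RESULT ==
["at(hall)", "open(d_hall_office)", "open(d_store_office)"]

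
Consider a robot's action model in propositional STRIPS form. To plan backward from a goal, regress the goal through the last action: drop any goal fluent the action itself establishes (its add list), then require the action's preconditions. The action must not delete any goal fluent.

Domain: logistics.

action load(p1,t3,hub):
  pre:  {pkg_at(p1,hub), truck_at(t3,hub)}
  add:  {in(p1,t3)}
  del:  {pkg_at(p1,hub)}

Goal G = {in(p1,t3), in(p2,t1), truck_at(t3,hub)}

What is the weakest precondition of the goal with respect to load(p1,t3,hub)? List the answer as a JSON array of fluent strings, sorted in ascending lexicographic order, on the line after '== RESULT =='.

Regress:
  G ∩ del = {}  (empty — regression defined)
  G \ add = {in(p1,t3), in(p2,t1), truck_at(t3,hub)} \ {in(p1,t3)} = {in(p2,t1), truck_at(t3,hub)}
  ∪ pre   = {in(p2,t1), truck_at(t3,hub)} ∪ {pkg_at(p1,hub), truck_at(t3,hub)}
          = {in(p2,t1), pkg_at(p1,hub), truck_at(t3,hub)}

== RESULT ==
["in(p2,t1)", "pkg_at(p1,hub)", "truck_at(t3,hub)"]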